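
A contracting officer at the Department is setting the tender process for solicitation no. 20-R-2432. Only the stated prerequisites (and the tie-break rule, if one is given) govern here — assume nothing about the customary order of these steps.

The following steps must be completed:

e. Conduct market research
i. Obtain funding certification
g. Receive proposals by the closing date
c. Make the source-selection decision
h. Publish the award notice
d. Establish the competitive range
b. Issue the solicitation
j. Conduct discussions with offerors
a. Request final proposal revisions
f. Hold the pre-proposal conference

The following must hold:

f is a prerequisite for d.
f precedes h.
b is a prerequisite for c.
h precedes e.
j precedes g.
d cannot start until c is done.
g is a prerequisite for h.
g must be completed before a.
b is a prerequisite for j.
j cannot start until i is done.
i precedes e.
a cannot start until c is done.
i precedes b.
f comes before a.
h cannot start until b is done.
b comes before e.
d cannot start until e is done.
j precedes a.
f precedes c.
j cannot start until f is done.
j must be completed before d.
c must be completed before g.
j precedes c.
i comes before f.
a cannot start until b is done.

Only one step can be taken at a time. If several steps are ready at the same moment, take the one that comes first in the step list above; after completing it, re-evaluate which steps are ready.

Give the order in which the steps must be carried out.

i b f j c g h e d a

Only i has no prerequisites, so it is first.
Now b and f have their prerequisites met. b is listed earlier, so b next.
Next only f has its prerequisites met → f.
Next only j has its prerequisites met → j.
c needed b, j and f, now all done → c.
g is the only step now ready → g.
Now h and a have their prerequisites met. h is listed earlier, so h next.
Ready: e and a. e is listed earlier → e.
Now d and a have their prerequisites met. d is listed earlier, so d next.
a is the only step now ready → a.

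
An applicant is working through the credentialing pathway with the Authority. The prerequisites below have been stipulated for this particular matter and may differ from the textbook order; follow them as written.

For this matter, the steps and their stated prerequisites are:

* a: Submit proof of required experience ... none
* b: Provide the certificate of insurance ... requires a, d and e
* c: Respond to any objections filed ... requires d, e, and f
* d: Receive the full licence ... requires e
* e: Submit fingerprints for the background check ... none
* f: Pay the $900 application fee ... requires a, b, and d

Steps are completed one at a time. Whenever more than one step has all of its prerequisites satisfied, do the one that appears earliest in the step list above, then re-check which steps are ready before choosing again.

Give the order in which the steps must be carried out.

a, e, d, b, f, c

Nothing is required for a and e. a is listed earlier → a first.
e is the only step now ready → e.
Next only d has its prerequisites met → d.
b needed a, d and e, now all done → b.
Next only f has its prerequisites met → f.
That leaves c as the only ready step → c.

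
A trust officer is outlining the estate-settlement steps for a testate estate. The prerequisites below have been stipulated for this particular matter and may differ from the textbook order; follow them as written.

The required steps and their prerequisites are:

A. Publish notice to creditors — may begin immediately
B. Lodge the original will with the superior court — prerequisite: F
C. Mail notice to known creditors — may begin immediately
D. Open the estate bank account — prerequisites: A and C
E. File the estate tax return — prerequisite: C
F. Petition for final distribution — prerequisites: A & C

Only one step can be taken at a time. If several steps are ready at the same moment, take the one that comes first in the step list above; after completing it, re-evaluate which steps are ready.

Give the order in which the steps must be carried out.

Nothing is required for A and C. A is listed earlier → A first.
That leaves C as the only ready step → C.
Ready: D, E and F. D is listed earlier → D.
Ready: E and F. E is listed earlier → E.
That leaves F as the only ready step → F.
B is the only step now ready → B.

A C D E F B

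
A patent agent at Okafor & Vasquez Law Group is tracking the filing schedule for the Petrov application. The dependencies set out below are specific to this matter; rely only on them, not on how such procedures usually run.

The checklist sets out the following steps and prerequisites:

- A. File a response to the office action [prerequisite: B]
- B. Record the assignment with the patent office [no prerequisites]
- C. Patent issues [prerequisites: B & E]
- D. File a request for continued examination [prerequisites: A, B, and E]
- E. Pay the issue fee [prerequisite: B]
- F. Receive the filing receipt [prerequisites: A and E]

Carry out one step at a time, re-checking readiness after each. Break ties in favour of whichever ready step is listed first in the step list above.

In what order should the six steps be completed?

B has no prerequisites → B first.
A and E are both available; A is listed earlier → A.
E is the only step now ready → E.
C, D and F are all available; C is listed earlier → C.
Ready: D and F. D is listed earlier → D.
That leaves F as the only ready step → F.

B → A → E → C → D → F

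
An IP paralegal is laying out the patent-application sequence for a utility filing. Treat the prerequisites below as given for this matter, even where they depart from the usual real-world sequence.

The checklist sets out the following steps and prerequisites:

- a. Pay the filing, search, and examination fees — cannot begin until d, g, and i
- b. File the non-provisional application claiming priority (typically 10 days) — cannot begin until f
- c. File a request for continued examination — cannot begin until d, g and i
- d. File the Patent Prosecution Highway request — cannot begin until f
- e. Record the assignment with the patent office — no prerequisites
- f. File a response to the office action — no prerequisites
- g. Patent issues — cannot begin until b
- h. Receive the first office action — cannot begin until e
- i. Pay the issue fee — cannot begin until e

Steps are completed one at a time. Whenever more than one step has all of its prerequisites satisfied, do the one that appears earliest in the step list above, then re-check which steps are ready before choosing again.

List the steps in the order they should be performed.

Nothing is required for e and f. e is listed earlier → e first.
h and i now also ready, so the ready set is {f, h, i}; f is listed earlier → f.
Now b, d, h and i have their prerequisites met. b is listed earlier, so b next.
d, g, h and i are all available; d is listed earlier → d.
Ready: g, h and i. g is listed earlier → g.
h and i are both available; h is listed earlier → h.
Next only i has its prerequisites met → i.
a and c are both available; a is listed earlier → a.
c needed d, g and i, now all done → c.

e f b d g h i a c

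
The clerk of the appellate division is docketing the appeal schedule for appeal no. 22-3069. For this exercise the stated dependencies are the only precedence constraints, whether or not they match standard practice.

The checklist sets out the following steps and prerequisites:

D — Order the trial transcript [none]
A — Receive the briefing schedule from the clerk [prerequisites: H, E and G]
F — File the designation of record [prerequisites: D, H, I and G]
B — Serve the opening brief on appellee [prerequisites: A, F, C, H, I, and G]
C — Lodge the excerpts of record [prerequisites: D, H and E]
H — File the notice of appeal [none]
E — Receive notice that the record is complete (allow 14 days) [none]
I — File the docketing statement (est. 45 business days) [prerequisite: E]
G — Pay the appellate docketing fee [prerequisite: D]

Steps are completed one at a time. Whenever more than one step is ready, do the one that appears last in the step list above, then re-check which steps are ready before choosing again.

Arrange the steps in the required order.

E, H and D have no prerequisites; E is listed later, so E is first.
I now also ready, so the ready set is {I, H, D}; I is listed later → I.
H and D are both available; H is listed later → H.
D is the only step now ready → D.
Ready: G and C. G is listed later → G.
F and A now also ready, so the ready set is {C, F, A}; C is listed later → C.
F and A are both available; F is listed later → F.
A is the only step now ready → A.
B is the only step now ready → B.

E → I → H → D → G → C → F → A → B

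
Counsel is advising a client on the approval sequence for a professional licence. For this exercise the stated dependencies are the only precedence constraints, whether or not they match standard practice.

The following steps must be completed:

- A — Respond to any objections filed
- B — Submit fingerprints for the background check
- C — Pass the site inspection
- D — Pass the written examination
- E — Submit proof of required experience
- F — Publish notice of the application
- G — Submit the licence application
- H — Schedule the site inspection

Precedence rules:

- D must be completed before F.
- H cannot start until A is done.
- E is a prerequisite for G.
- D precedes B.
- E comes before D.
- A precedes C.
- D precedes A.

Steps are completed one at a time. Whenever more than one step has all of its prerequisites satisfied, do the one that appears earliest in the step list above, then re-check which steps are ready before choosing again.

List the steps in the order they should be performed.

E, D, A, B, C, F, G, H

E has no prerequisites → E first.
Now D and G have their prerequisites met. D is listed earlier, so D next.
Ready: A, B, F and G. A is listed earlier → A.
C and H now also ready, so the ready set is {B, C, F, G, H}; B is listed earlier → B.
C, F, G and H are all available; C is listed earlier → C.
F, G and H are all available; F is listed earlier → F.
G and H are both available; G is listed earlier → G.
H is the only step now ready → H.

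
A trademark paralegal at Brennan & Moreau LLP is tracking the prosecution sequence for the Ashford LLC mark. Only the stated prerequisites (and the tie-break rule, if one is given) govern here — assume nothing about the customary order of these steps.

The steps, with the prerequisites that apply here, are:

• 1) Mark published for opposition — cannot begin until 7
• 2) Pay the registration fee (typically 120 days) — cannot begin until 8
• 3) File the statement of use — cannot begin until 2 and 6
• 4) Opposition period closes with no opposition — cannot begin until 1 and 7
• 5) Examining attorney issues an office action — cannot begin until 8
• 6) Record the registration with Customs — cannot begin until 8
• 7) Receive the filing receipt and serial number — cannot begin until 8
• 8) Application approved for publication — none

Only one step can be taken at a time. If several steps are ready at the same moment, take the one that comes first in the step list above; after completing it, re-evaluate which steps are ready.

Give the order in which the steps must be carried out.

8, 2, 5, 6, 3, 7, 1, 4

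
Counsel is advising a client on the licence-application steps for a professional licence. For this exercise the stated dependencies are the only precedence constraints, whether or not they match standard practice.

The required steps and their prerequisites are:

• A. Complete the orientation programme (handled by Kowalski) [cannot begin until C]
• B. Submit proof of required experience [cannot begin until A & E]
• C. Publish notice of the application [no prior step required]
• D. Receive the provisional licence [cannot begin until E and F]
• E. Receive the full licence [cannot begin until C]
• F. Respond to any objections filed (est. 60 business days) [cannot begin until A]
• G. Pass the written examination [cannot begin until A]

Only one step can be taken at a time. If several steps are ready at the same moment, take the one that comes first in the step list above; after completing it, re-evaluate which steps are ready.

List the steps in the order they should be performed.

C → A → E → B → F → D → G

C has no prerequisites → C first.
A and E are both available; A is listed earlier → A.
F and G now also ready, so the ready set is {E, F, G}; E is listed earlier → E.
B now also ready, so the ready set is {B, F, G}; B is listed earlier → B.
F and G are both available; F is listed earlier → F.
D now also ready, so the ready set is {D, G}; D is listed earlier → D.
G needed A, now all done → G.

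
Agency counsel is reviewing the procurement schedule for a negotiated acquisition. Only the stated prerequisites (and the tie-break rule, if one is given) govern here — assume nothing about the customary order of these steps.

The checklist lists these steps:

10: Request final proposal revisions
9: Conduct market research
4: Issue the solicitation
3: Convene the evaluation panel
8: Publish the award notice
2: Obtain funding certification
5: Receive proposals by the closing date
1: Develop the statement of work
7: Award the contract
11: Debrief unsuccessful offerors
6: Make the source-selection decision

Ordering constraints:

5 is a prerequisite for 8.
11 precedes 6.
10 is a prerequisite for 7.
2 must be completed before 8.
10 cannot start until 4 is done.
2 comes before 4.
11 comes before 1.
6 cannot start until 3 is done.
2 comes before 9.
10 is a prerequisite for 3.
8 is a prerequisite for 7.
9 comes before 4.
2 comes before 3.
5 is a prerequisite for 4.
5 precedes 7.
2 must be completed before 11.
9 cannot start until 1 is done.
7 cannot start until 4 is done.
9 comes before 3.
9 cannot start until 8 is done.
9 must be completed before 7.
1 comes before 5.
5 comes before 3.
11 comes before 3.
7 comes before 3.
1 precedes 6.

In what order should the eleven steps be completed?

2, 11, 1, 5, 8, 9, 4, 10, 7, 3, 6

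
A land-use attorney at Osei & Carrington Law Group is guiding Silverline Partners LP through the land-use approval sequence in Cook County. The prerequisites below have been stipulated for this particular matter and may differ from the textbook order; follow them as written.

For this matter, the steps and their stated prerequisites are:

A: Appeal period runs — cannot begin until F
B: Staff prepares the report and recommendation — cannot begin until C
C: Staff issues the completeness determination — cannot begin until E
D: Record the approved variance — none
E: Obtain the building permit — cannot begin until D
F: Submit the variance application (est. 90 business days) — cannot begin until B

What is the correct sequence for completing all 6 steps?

D, E, C, B, F, A

D has no prerequisites → D first.
E is the only step now ready → E.
C needed E, now all done → C.
That leaves B as the only ready step → B.
F needed B, now all done → F.
A is the only step now ready → A.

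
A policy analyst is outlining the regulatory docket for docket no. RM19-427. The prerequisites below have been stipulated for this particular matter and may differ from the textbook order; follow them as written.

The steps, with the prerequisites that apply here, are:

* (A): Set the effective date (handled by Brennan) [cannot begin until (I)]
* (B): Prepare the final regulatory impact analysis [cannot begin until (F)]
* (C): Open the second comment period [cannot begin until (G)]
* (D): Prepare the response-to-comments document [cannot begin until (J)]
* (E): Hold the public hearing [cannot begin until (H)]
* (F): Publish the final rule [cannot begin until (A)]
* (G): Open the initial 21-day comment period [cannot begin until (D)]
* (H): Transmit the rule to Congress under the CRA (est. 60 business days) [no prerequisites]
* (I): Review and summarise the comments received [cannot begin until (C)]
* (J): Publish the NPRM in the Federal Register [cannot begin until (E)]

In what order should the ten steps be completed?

Only (H) has no prerequisites, so it is first.
(E) needed (H), now all done → (E).
Next only (J) has its prerequisites met → (J).
(D) is the only step now ready → (D).
Next only (G) has its prerequisites met → (G).
(C) is the only step now ready → (C).
(I) needed (C), now all done → (I).
(A) is the only step now ready → (A).
(F) needed (A), now all done → (F).
(B) is the only step now ready → (B).

(H) (E) (J) (D) (G) (C) (I) (A) (F) (B)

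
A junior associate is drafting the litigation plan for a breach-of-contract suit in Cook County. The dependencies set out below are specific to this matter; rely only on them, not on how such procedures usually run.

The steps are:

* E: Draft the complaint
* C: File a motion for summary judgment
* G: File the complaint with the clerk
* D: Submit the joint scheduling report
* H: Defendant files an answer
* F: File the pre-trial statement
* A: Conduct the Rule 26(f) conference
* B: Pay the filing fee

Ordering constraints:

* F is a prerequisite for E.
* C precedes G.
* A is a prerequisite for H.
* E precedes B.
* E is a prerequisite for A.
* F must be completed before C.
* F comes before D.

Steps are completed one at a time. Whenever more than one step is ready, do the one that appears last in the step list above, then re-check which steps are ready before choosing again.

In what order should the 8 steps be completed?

F → D → C → G → E → B → A → H

F is the only step with nothing outstanding, so it goes first.
Now D, C and E have their prerequisites met. D is listed later, so D next.
Ready: C and E. C is listed later → C.
G now also ready, so the ready set is {G, E}; G is listed later → G.
E is the only step now ready → E.
B and A are both available; B is listed later → B.
Next only A has its prerequisites met → A.
Next only H has its prerequisites met → H.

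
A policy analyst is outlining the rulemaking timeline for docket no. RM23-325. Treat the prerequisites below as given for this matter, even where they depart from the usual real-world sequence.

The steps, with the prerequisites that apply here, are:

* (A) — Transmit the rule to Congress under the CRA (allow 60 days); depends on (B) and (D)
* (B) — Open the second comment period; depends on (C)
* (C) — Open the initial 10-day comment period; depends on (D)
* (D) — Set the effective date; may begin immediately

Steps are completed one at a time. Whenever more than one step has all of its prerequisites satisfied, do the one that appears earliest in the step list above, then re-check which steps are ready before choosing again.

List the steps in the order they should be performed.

(D) → (C) → (B) → (A)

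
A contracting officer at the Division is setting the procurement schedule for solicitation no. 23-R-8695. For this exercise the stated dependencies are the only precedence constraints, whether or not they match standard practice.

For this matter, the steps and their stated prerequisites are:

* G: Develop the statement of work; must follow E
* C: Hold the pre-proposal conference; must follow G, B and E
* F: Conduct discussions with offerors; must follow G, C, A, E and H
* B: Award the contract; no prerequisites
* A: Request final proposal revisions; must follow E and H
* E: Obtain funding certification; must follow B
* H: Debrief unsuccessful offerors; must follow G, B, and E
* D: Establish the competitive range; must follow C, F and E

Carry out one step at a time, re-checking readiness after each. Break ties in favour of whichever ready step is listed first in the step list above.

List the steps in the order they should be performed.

B → E → G → C → H → A → F → D

Only B has no prerequisites, so it is first.
Next only E has its prerequisites met → E.
G needed E, now all done → G.
C and H are both available; C is listed earlier → C.
Next only H has its prerequisites met → H.
A needed E and H, now all done → A.
F is the only step now ready → F.
D needed C, F and E, now all done → D.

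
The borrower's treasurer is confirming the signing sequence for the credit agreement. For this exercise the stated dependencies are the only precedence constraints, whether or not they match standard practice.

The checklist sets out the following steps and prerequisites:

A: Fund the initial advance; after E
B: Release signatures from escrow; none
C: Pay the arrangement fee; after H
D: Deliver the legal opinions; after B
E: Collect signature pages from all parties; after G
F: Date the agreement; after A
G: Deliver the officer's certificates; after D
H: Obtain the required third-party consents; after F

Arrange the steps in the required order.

B has no prerequisites → B first.
D is the only step now ready → D.
G needed D, now all done → G.
Next only E has its prerequisites met → E.
Next only A has its prerequisites met → A.
Next only F has its prerequisites met → F.
H needed F, now all done → H.
C is the only step now ready → C.

B, D, G, E, A, F, H, C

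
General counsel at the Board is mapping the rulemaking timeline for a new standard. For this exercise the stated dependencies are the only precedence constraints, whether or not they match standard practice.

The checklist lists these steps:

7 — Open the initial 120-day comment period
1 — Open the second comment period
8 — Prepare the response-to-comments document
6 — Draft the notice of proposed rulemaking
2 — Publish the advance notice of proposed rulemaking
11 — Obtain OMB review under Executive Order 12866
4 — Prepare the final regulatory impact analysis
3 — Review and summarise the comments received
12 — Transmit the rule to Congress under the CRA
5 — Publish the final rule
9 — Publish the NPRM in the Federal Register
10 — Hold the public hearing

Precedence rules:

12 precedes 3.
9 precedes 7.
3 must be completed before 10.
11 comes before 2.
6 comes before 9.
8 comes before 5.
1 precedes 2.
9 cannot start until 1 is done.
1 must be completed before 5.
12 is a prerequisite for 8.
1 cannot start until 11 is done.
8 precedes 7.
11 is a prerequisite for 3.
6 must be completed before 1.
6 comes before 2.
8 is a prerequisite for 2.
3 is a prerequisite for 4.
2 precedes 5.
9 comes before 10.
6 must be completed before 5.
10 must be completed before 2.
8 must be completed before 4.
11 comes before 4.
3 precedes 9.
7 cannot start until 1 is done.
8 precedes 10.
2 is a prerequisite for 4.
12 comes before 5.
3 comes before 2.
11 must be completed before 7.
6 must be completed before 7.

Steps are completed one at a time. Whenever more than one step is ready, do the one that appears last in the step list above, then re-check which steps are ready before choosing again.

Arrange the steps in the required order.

Nothing is required for 12, 11 and 6. 12 is listed later → 12 first.
Now 11, 6 and 8 have their prerequisites met. 11 is listed later, so 11 next.
3 now also ready, so the ready set is {3, 6, 8}; 3 is listed later → 3.
Now 6 and 8 have their prerequisites met. 6 is listed later, so 6 next.
1 now also ready, so the ready set is {8, 1}; 8 is listed later → 8.
1 needed 11 and 6, now all done → 1.
9 is the only step now ready → 9.
Now 10 and 7 have their prerequisites met. 10 is listed later, so 10 next.
Ready: 2 and 7. 2 is listed later → 2.
5 and 4 now also ready, so the ready set is {5, 4, 7}; 5 is listed later → 5.
Now 4 and 7 have their prerequisites met. 4 is listed later, so 4 next.
That leaves 7 as the only ready step → 7.

12, 11, 3, 6, 8, 1, 9, 10, 2, 5, 4, 7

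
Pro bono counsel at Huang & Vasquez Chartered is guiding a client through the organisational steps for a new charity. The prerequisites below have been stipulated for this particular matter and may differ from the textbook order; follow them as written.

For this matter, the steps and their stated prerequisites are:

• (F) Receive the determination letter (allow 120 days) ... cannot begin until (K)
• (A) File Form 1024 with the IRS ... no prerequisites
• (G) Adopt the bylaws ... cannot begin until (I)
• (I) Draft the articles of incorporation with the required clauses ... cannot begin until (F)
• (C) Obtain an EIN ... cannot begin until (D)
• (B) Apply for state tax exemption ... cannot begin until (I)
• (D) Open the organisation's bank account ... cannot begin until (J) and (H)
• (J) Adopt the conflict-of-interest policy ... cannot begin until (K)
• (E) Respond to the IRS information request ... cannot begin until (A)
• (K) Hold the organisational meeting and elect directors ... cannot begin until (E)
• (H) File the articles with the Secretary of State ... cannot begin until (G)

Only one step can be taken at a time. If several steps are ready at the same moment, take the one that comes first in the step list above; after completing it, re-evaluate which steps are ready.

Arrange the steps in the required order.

(A), (E), (K), (F), (I), (G), (B), (J), (H), (D), (C)

(A) is the only step with nothing outstanding, so it goes first.
That leaves (E) as the only ready step → (E).
Next only (K) has its prerequisites met → (K).
Ready: (F) and (J). (F) is listed earlier → (F).
(I) now also ready, so the ready set is {(I), (J)}; (I) is listed earlier → (I).
Now (G), (B) and (J) have their prerequisites met. (G) is listed earlier, so (G) next.
(H) now also ready, so the ready set is {(B), (J), (H)}; (B) is listed earlier → (B).
Ready: (J) and (H). (J) is listed earlier → (J).
Next only (H) has its prerequisites met → (H).
(D) needed (J) and (H), now all done → (D).
(C) needed (D), now all done → (C).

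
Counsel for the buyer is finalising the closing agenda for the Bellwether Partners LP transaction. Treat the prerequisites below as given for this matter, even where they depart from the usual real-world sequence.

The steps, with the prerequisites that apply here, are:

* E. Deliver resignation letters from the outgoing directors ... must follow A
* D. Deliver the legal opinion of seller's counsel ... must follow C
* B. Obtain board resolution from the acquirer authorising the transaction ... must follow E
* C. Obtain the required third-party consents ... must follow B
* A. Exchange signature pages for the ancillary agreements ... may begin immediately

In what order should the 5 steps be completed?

A → E → B → C → D

A has no prerequisites → A first.
E needed A, now all done → E.
B needed E, now all done → B.
C is the only step now ready → C.
D is the only step now ready → D.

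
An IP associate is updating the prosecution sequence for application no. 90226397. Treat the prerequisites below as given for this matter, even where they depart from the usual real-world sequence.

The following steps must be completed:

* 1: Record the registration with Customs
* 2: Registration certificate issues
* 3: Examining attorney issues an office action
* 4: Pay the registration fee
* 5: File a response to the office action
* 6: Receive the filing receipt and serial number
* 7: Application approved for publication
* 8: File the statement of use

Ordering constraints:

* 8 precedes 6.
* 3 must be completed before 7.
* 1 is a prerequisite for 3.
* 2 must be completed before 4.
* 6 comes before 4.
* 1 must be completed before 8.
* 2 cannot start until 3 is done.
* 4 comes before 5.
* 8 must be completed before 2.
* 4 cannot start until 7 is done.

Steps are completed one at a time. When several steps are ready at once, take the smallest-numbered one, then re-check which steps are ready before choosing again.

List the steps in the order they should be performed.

1, 3, 7, 8, 2, 6, 4, 5

1 is the only step with nothing outstanding, so it goes first.
Ready: 3 and 8. 3 has the earlier label → 3.
Ready: 7 and 8. 7 has the earlier label → 7.
8 is the only step now ready → 8.
2 and 6 are both available; 2 has the earlier label → 2.
6 is the only step now ready → 6.
That leaves 4 as the only ready step → 4.
That leaves 5 as the only ready step → 5.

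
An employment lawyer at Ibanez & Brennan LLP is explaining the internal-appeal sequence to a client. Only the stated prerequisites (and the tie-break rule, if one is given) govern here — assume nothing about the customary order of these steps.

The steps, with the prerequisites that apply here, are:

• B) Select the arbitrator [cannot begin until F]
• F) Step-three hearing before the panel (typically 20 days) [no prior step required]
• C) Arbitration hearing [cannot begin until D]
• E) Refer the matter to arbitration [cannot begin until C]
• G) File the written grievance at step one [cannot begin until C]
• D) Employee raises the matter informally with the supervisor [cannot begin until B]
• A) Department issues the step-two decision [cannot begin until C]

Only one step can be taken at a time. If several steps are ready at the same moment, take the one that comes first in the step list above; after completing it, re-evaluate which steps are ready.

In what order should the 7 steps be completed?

F B D C E G A

F is the only step with nothing outstanding, so it goes first.
B is the only step now ready → B.
D needed B, now all done → D.
C needed D, now all done → C.
E, G and A are all available; E is listed earlier → E.
Ready: G and A. G is listed earlier → G.
A needed C, now all done → A.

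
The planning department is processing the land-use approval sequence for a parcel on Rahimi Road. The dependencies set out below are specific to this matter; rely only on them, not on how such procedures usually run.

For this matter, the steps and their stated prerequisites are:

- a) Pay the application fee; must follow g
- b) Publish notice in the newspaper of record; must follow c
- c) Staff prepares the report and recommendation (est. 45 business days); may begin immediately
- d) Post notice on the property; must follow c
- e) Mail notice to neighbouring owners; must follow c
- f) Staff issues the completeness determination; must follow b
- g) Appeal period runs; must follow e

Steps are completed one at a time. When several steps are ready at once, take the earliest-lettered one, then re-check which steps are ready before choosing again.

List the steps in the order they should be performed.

c, b, d, e, f, g, a

Only c has no prerequisites, so it is first.
Now b, d and e have their prerequisites met. b has the earlier label, so b next.
f now also ready, so the ready set is {d, e, f}; d has the earlier label → d.
Now e and f have their prerequisites met. e has the earlier label, so e next.
Ready: f and g. f has the earlier label → f.
g needed e, now all done → g.
Next only a has its prerequisites met → a.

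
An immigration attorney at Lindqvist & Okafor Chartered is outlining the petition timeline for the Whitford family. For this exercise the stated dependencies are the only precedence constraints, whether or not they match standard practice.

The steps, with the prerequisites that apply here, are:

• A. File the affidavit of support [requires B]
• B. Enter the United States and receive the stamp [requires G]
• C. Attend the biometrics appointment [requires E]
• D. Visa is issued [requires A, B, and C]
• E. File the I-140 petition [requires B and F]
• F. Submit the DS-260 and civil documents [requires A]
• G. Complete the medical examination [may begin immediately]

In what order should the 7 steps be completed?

Only G has no prerequisites, so it is first.
That leaves B as the only ready step → B.
A needed B, now all done → A.
F needed A, now all done → F.
E needed B and F, now all done → E.
Next only C has its prerequisites met → C.
That leaves D as the only ready step → D.

G → B → A → F → E → C → D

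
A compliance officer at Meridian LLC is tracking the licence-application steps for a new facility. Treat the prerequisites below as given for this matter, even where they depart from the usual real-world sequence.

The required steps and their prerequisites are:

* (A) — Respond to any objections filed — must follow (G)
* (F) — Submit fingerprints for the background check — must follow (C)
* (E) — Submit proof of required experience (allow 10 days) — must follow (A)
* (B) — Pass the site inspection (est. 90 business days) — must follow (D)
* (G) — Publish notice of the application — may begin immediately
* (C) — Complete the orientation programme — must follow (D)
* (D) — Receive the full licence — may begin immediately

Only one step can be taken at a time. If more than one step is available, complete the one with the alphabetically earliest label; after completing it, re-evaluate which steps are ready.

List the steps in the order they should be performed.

(D) (B) (C) (F) (G) (A) (E)

(D) and (G) have no prerequisites; (D) has the earlier label, so (D) is first.
Ready: (B), (C) and (G). (B) has the earlier label → (B).
(C) and (G) are both available; (C) has the earlier label → (C).
(F) now also ready, so the ready set is {(F), (G)}; (F) has the earlier label → (F).
(G) is the only step now ready → (G).
That leaves (A) as the only ready step → (A).
(E) needed (A), now all done → (E).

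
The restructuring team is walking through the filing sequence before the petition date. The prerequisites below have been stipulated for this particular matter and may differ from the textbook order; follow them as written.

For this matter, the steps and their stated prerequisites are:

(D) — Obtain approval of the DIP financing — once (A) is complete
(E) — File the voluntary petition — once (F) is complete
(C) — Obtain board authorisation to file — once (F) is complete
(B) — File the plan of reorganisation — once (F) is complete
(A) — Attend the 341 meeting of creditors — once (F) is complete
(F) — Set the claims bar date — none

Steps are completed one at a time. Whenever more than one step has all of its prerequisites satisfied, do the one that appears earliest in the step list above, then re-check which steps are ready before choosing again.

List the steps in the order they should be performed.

(F) (E) (C) (B) (A) (D)

(F) is the only step with nothing outstanding, so it goes first.
Ready: (E), (C), (B) and (A). (E) is listed earlier → (E).
(C), (B) and (A) are all available; (C) is listed earlier → (C).
Now (B) and (A) have their prerequisites met. (B) is listed earlier, so (B) next.
Next only (A) has its prerequisites met → (A).
(D) is the only step now ready → (D).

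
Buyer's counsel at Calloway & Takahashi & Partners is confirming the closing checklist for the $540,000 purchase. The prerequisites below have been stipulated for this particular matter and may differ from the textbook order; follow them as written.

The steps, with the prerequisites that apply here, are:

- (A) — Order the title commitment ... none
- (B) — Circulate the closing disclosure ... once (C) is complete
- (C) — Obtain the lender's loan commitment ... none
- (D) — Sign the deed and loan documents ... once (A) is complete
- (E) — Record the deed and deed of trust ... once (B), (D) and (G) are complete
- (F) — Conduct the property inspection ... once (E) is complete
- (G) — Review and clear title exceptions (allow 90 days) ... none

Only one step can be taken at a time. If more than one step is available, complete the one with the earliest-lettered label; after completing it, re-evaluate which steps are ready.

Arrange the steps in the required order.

(A), (C), (B), (D), (G), (E), (F)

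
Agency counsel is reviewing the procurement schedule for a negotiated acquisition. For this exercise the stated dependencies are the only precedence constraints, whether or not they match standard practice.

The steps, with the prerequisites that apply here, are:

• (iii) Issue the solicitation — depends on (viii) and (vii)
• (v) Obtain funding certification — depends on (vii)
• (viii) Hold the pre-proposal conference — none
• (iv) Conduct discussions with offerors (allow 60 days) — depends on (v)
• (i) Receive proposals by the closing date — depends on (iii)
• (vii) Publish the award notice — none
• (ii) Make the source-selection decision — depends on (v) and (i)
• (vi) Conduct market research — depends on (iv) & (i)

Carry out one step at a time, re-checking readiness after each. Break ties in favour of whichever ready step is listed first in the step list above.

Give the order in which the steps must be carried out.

(viii), (vii), (iii), (v), (iv), (i), (ii), (vi)

(viii) and (vii) have no prerequisites; (viii) is listed earlier, so (viii) is first.
Next only (vii) has its prerequisites met → (vii).
Ready: (iii) and (v). (iii) is listed earlier → (iii).
Ready: (v) and (i). (v) is listed earlier → (v).
(iv) now also ready, so the ready set is {(iv), (i)}; (iv) is listed earlier → (iv).
(i) is the only step now ready → (i).
Now (ii) and (vi) have their prerequisites met. (ii) is listed earlier, so (ii) next.
Next only (vi) has its prerequisites met → (vi).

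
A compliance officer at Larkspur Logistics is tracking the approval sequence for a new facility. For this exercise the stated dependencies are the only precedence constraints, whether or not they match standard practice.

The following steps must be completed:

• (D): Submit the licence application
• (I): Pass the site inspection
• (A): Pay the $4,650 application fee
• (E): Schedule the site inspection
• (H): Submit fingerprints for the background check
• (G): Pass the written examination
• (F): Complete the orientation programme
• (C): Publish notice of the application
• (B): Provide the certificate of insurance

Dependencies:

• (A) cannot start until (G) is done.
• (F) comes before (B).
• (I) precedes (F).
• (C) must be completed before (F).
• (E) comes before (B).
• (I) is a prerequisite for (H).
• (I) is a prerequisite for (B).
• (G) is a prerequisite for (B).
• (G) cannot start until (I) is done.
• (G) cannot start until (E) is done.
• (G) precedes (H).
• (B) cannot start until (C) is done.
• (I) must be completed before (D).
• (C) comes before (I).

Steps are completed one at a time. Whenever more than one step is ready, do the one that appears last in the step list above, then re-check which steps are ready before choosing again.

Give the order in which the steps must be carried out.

(C) and (E) have no prerequisites; (C) is listed later, so (C) is first.
Ready: (E) and (I). (E) is listed later → (E).
(I) needed (C), now all done → (I).
(F), (G) and (D) are all available; (F) is listed later → (F).
Now (G) and (D) have their prerequisites met. (G) is listed later, so (G) next.
(B), (H) and (A) now also ready, so the ready set is {(B), (H), (A), (D)}; (B) is listed later → (B).
(H), (A) and (D) are all available; (H) is listed later → (H).
Now (A) and (D) have their prerequisites met. (A) is listed later, so (A) next.
(D) is the only step now ready → (D).

(C) (E) (I) (F) (G) (B) (H) (A) (D)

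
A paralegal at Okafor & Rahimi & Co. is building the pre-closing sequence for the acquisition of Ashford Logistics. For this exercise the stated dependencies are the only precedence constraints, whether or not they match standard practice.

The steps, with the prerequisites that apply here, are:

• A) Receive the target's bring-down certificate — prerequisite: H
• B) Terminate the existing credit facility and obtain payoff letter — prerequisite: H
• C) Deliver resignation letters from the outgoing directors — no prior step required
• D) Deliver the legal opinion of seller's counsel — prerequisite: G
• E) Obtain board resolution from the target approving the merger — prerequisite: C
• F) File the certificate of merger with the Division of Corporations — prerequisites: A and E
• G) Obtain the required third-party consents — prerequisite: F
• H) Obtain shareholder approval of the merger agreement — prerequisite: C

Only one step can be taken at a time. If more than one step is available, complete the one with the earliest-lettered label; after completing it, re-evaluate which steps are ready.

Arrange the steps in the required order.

C → E → H → A → B → F → G → D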